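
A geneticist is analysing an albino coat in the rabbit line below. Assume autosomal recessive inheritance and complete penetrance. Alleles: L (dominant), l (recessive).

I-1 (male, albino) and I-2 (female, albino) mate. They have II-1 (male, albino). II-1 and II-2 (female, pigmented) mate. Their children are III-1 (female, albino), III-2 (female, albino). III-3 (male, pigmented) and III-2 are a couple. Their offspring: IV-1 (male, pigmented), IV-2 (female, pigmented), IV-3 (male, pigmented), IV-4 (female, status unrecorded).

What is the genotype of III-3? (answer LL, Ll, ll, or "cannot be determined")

III-3's phenotype allows LL or Ll, and no parent or child forces a single allele at both positions; consistent genotype assignments exist with III-3 as LL or Ll.

cannot be determined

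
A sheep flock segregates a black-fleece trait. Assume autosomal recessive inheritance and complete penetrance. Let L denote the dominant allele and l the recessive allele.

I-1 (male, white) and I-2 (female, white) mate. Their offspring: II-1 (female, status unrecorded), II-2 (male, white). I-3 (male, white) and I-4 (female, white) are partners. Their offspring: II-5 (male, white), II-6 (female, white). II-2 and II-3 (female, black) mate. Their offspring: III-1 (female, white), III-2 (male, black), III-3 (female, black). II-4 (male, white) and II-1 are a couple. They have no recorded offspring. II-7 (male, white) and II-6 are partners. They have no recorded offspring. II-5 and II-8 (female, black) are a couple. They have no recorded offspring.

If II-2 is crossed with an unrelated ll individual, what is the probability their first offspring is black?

II-2 is white so carries L and passed l to III-2 (ll), so II-2 is Ll.
The cross gives 1/2 Ll : 1/2 ll, so P(offspring is black) = 1/2.

1/2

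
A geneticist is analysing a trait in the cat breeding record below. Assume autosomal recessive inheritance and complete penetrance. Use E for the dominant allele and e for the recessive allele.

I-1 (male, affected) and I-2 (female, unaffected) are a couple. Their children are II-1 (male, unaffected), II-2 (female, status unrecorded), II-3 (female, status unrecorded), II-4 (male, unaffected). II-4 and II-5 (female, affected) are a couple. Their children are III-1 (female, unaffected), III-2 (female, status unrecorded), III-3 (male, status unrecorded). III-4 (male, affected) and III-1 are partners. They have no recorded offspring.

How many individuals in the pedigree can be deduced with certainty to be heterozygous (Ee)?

3

Obligate heterozygotes: II-1 is unaffected so carries E and received e from I-1 (ee), so II-1 is Ee; II-4 is unaffected so carries E and received e from I-1 (ee), so II-4 is Ee; III-1 is unaffected so carries E and received e from II-5 (ee), so III-1 is Ee.
Every other individual is either homozygous by phenotype or has at least one consistent homozygous assignment, so the count is 3.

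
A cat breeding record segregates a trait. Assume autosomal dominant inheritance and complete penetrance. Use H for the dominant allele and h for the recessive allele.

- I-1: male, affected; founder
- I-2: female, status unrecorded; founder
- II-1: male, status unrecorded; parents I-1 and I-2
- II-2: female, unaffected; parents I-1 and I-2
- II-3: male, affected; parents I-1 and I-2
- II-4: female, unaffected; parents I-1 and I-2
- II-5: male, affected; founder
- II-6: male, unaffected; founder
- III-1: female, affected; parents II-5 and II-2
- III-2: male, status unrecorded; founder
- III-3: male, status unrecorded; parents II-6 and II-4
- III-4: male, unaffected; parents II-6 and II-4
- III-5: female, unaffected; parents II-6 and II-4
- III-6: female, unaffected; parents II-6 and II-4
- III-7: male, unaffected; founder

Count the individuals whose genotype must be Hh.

Obligate heterozygotes: I-1 is affected so carries H and passed h to II-2 (hh), so I-1 is Hh; III-1 is affected so carries H and received h from II-2 (hh), so III-1 is Hh.
Every other individual is either homozygous by phenotype or has at least one consistent homozygous assignment, so the count is 2.

2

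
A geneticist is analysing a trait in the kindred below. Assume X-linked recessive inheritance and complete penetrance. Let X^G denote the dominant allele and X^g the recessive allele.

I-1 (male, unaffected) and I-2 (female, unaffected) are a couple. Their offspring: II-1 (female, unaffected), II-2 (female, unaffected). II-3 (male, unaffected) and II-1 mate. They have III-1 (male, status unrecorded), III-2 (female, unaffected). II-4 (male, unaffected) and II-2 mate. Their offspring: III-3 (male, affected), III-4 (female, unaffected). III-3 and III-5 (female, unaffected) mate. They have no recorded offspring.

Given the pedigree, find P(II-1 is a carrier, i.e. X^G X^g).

1/2

I-1 is unaffected, so I-1 is X^G Y.
I-2 is unaffected so carries G and passed g to II-2 (X^G X^g, whose G came from I-1), so I-2 is X^G X^g.
Their cross gives offspring ratios 1/2 X^G X^G : 1/2 X^G X^g. Conditioning on II-1 being unaffected, P(X^G X^g) = 1/2 / 1 = 1/2 before taking II-1's own offspring into account.
II-3 is unaffected, so II-3 is X^G Y.
II-1's offspring (III-1, III-2) would show their recorded status with the same probability whether II-1 is X^G X^g or X^G X^G, so they carry no information and P(X^G X^g) = 1/2.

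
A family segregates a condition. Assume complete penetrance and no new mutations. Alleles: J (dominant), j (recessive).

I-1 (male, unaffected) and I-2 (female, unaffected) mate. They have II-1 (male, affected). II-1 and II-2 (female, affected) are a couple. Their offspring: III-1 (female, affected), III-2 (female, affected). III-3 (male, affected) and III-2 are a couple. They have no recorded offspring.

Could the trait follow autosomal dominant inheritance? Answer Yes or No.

Under autosomal dominant, II-1 (affected, male) cannot arise from I-1 (unaffected) × I-2 (unaffected).

No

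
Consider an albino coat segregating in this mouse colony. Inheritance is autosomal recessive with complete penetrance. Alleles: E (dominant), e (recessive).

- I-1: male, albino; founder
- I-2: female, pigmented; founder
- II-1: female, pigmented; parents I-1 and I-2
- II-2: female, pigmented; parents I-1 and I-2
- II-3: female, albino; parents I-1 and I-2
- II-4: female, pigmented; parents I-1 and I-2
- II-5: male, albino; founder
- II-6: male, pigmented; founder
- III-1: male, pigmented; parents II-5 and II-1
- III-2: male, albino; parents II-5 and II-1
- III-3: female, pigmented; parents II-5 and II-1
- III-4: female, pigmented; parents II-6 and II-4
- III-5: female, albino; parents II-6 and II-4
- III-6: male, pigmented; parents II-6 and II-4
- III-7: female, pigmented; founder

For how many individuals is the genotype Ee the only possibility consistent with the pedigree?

Obligate heterozygotes: I-2 is pigmented so carries E and passed e to II-3 (ee), so I-2 is Ee; II-1 is pigmented so carries E and received e from I-1 (ee), so II-1 is Ee; II-2 is pigmented so carries E and received e from I-1 (ee), so II-2 is Ee; II-4 is pigmented so carries E and received e from I-1 (ee), so II-4 is Ee; II-6 is pigmented so carries E and passed e to III-5 (ee), so II-6 is Ee; III-1 is pigmented so carries E and received e from II-5 (ee), so III-1 is Ee; III-3 is pigmented so carries E and received e from II-5 (ee), so III-3 is Ee.
Every other individual is either homozygous by phenotype or has at least one consistent homozygous assignment, so the count is 7.

7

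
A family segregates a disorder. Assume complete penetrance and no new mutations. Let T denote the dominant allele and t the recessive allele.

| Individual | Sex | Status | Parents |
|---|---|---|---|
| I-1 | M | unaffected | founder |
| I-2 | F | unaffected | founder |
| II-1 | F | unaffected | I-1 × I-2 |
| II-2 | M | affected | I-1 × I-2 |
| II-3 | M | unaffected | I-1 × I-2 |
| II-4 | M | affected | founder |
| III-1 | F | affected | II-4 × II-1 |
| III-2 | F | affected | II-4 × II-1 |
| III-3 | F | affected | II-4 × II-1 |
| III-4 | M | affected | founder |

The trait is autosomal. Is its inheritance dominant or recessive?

recessive

I-1 and I-2 are both unaffected yet have an affected child II-2. Under dominance, an affected child requires at least one affected parent, so the trait cannot be dominant.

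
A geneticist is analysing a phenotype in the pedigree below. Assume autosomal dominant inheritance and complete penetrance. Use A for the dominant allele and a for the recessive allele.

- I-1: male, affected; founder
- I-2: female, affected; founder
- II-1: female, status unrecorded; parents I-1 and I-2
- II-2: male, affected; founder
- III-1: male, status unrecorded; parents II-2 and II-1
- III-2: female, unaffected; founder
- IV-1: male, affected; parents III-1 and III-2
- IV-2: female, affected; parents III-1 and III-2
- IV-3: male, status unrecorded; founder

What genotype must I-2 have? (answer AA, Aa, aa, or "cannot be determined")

I-2's phenotype allows AA or Aa, and no parent or child forces a single allele at both positions; consistent genotype assignments exist with I-2 as AA or Aa.

cannot be determined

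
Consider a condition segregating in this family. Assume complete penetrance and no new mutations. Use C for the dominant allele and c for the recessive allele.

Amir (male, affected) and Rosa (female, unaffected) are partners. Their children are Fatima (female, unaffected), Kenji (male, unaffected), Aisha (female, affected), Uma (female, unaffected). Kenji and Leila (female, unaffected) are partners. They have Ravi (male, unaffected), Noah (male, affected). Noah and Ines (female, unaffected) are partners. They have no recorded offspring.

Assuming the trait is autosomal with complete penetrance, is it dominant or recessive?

Kenji and Leila are both unaffected yet have an affected child Noah. Under dominance, an affected child requires at least one affected parent, so the trait cannot be dominant.

recessive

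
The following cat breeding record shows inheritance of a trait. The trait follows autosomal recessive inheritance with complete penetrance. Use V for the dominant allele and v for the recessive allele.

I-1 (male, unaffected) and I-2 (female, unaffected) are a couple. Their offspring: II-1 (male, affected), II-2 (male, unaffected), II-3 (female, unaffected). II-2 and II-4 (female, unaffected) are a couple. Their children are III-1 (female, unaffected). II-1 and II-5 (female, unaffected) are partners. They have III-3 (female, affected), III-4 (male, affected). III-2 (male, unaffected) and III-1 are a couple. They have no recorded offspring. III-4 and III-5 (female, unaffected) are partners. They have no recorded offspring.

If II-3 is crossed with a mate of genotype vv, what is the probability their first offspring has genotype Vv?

2/3

I-1 is unaffected so carries V and passed v to II-1 (vv), so I-1 is Vv.
I-2 is unaffected so carries V and passed v to II-1 (vv), so I-2 is Vv.
II-3 is an unaffected offspring of I-1 (Vv) × I-2 (Vv), whose cross gives 1/4 VV : 1/2 Vv : 1/4 vv; conditioning on being unaffected, II-3 is VV with probability 1/3, Vv with probability 2/3.
Summing over parental genotype combinations, P(offspring has genotype Vv) = 1/3·1 + 2/3·1/2 = 2/3.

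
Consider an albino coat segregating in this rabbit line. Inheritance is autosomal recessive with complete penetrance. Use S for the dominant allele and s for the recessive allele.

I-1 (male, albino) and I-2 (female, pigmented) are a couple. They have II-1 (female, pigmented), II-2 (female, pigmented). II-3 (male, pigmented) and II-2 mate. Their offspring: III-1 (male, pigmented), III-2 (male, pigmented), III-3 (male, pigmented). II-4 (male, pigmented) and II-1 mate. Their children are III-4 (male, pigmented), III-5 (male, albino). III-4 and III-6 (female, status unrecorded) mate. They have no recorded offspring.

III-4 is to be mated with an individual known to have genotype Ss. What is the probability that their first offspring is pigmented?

5/6

II-4 is pigmented so carries S and passed s to III-5 (ss), so II-4 is Ss.
II-1 is pigmented so carries S and received s from I-1 (ss), so II-1 is Ss.
III-4 is a pigmented offspring of II-4 (Ss) × II-1 (Ss), whose cross gives 1/4 SS : 1/2 Ss : 1/4 ss; conditioning on being pigmented, III-4 is SS with probability 1/3, Ss with probability 2/3.
Summing over parental genotype combinations, P(offspring is pigmented) = 1/3·1 + 2/3·3/4 = 5/6.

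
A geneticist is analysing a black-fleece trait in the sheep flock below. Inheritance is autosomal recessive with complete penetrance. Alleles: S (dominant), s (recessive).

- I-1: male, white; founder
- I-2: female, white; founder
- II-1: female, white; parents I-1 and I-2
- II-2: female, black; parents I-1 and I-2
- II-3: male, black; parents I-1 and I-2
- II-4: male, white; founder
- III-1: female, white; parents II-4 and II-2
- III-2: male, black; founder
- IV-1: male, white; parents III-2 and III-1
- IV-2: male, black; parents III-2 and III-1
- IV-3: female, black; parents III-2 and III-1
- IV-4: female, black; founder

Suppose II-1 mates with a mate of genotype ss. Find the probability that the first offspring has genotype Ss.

2/3

I-1 is white so carries S and passed s to II-2 (ss), so I-1 is Ss.
I-2 is white so carries S and passed s to II-2 (ss), so I-2 is Ss.
II-1 is a white offspring of I-1 (Ss) × I-2 (Ss), whose cross gives 1/4 SS : 1/2 Ss : 1/4 ss; conditioning on being white, II-1 is SS with probability 1/3, Ss with probability 2/3.
Summing over parental genotype combinations, P(offspring has genotype Ss) = 1/3·1 + 2/3·1/2 = 2/3.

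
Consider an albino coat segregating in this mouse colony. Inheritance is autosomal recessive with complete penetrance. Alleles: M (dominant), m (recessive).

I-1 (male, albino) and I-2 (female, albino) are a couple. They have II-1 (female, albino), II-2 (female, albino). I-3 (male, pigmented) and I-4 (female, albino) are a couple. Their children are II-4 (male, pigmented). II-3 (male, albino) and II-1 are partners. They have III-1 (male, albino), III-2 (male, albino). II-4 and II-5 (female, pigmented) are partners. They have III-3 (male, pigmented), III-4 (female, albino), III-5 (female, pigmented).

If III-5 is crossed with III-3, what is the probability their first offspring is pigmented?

8/9

II-4 is pigmented so carries M and received m from I-4 (mm), so II-4 is Mm.
II-5 is pigmented so carries M and passed m to III-4 (mm), so II-5 is Mm.
III-5 is a pigmented offspring of II-4 (Mm) × II-5 (Mm), whose cross gives 1/4 MM : 1/2 Mm : 1/4 mm; conditioning on being pigmented, III-5 is MM with probability 1/3, Mm with probability 2/3.
III-3 is a pigmented offspring of II-4 (Mm) × II-5 (Mm), whose cross gives 1/4 MM : 1/2 Mm : 1/4 mm; conditioning on being pigmented, III-3 is MM with probability 1/3, Mm with probability 2/3.
Summing over parental genotype combinations, P(offspring is pigmented) = 1/9·1 + 2/9·1 + 2/9·1 + 4/9·3/4 = 8/9.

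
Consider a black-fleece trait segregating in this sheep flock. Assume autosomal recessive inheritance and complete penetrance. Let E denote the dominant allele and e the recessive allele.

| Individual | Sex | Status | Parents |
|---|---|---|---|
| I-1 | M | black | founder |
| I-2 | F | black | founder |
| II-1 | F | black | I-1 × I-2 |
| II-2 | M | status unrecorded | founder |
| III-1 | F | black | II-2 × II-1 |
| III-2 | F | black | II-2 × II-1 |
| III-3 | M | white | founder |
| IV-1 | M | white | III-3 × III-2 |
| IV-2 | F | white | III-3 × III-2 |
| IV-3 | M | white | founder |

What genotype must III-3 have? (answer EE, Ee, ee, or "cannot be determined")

cannot be determined

III-3's phenotype allows EE or Ee, and no parent or child forces a single allele at both positions; consistent genotype assignments exist with III-3 as EE or Ee.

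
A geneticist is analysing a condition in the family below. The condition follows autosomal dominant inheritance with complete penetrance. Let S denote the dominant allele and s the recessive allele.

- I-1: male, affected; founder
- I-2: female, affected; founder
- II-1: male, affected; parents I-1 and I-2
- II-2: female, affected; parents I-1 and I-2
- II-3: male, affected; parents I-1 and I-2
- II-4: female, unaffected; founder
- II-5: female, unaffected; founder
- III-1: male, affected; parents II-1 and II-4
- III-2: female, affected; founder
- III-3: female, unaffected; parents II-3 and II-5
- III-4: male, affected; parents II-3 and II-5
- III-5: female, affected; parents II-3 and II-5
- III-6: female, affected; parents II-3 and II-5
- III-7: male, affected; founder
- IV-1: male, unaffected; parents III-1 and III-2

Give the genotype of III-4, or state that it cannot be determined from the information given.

Ss

From phenotype alone, III-4 is SS or Ss.
III-4 is affected so carries S and received s from II-5 (ss), so III-4 is Ss.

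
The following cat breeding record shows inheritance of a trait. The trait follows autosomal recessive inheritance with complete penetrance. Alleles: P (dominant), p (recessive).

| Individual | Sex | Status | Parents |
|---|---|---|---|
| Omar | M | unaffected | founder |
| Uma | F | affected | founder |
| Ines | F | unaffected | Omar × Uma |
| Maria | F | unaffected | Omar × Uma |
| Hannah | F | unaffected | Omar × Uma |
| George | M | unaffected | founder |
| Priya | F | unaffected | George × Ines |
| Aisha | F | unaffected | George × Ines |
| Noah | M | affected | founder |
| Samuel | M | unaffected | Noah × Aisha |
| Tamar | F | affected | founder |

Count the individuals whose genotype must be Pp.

4

Obligate heterozygotes: Ines is unaffected so carries P and received p from Uma (pp), so Ines is Pp; Maria is unaffected so carries P and received p from Uma (pp), so Maria is Pp; Hannah is unaffected so carries P and received p from Uma (pp), so Hannah is Pp; Samuel is unaffected so carries P and received p from Noah (pp), so Samuel is Pp.
Every other individual is either homozygous by phenotype or has at least one consistent homozygous assignment, so the count is 4.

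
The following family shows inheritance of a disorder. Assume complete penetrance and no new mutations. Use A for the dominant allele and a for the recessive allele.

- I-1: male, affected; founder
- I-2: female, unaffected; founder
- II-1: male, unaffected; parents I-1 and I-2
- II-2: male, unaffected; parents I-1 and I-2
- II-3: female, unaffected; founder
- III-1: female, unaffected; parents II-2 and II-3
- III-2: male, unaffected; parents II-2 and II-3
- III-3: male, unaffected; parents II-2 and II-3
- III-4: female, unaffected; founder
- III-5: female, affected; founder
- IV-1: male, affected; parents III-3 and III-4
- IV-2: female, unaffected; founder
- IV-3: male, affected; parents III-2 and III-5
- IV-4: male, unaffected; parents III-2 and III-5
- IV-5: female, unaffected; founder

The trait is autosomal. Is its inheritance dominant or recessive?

III-3 and III-4 are both unaffected yet have an affected child IV-1. Under dominance, an affected child requires at least one affected parent, so the trait cannot be dominant.

recessive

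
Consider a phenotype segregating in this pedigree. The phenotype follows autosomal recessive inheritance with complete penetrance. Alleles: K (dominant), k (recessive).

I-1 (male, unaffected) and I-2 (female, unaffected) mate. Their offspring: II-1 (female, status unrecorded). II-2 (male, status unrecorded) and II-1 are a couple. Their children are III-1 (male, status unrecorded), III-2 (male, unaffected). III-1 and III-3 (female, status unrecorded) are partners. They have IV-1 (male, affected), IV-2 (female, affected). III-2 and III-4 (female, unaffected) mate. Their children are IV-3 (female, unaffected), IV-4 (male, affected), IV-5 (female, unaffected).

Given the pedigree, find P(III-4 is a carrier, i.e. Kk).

1

III-4 is unaffected so carries K and passed k to IV-4 (kk), so III-4 is Kk, giving P(Kk) = 1.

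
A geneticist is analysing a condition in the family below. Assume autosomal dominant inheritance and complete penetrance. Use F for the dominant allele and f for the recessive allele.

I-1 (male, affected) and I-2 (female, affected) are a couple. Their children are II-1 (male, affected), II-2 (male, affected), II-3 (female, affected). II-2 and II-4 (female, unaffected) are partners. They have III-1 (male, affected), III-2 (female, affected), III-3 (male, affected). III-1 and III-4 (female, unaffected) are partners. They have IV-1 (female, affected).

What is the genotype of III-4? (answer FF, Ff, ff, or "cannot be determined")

III-4 is unaffected, so III-4 is ff.

ff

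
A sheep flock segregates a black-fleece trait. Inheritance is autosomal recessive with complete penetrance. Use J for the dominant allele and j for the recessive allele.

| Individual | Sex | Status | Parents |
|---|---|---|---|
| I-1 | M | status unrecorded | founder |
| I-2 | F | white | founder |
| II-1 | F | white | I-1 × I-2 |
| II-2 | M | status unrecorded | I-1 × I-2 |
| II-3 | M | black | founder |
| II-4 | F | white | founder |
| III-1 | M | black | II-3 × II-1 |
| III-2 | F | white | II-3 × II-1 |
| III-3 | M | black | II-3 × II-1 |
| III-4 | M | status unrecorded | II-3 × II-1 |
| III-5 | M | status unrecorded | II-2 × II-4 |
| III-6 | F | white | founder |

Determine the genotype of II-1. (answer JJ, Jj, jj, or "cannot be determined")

Jj

From phenotype alone, II-1 is JJ or Jj.
II-1 is white so carries J and passed j to III-1 (jj), so II-1 is Jj.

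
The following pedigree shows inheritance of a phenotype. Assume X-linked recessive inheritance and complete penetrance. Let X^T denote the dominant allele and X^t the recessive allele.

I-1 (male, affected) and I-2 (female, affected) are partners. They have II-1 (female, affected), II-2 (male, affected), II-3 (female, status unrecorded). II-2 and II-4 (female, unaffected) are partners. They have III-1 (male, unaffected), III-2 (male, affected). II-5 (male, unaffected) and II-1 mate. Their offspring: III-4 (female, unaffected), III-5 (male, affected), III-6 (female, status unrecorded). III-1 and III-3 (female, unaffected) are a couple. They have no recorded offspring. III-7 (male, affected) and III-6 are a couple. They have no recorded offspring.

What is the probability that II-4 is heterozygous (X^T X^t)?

II-4 is unaffected so carries T and passed t to III-2 (X^t Y), so II-4 is X^T X^t, giving P(X^T X^t) = 1.

1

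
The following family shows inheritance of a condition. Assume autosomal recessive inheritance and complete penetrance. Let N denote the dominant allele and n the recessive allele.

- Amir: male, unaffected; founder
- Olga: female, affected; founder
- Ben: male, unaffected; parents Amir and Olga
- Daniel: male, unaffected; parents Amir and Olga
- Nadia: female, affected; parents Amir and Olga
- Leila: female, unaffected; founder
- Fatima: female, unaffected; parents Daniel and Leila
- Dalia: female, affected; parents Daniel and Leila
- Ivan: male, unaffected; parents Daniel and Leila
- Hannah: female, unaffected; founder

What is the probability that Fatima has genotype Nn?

2/3

Daniel is unaffected so carries N and received n from Olga (nn), so Daniel is Nn.
Leila is unaffected so carries N and passed n to Dalia (nn), so Leila is Nn.
Their cross gives offspring ratios 1/4 NN : 1/2 Nn : 1/4 nn. Conditioning on Fatima being unaffected, P(Nn) = 1/2 / 3/4 = 2/3.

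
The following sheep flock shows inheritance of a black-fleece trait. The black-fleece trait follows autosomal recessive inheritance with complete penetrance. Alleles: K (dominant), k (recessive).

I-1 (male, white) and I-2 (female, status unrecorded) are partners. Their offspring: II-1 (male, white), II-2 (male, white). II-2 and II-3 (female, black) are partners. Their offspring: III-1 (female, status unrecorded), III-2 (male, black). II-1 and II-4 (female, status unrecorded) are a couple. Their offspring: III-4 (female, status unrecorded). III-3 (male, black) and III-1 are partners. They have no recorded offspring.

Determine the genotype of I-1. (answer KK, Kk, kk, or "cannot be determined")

I-1's phenotype allows KK or Kk, and no parent or child forces a single allele at both positions; consistent genotype assignments exist with I-1 as KK or Kk.

cannot be determined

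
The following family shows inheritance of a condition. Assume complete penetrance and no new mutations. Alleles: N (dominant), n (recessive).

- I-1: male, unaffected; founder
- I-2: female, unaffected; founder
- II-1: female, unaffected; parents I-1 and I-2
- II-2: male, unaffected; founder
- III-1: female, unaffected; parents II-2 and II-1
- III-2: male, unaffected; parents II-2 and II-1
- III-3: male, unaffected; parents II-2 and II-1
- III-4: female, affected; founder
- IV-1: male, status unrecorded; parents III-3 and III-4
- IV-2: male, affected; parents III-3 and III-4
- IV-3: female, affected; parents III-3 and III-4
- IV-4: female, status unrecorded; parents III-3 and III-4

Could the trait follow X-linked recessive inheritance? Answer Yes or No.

No

Under X-linked recessive, IV-3 (affected, female) cannot arise from III-3 (unaffected) × III-4 (affected).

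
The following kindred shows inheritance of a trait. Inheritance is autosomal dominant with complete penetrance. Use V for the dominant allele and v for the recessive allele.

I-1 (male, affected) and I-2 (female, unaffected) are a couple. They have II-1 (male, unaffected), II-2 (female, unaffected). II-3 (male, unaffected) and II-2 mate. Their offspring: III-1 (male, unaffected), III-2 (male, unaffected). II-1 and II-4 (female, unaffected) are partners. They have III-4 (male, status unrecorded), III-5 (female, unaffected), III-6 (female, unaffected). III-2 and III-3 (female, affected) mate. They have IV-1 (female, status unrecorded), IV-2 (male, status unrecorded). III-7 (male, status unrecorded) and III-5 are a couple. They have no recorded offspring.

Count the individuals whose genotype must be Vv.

1

Obligate heterozygotes: I-1 is affected so carries V and passed v to II-1 (vv), so I-1 is Vv.
Every other individual is either homozygous by phenotype or has at least one consistent homozygous assignment, so the count is 1.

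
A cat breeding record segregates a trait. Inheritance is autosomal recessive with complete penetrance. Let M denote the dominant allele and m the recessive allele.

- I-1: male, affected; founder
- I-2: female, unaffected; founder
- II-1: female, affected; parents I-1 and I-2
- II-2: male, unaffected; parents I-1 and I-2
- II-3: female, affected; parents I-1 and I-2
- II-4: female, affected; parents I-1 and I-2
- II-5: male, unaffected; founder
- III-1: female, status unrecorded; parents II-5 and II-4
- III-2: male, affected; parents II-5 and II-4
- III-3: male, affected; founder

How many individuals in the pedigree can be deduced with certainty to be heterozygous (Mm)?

Obligate heterozygotes: I-2 is unaffected so carries M and passed m to II-1 (mm), so I-2 is Mm; II-2 is unaffected so carries M and received m from I-1 (mm), so II-2 is Mm; II-5 is unaffected so carries M and passed m to III-2 (mm), so II-5 is Mm.
Every other individual is either homozygous by phenotype or has at least one consistent homozygous assignment, so the count is 3.

3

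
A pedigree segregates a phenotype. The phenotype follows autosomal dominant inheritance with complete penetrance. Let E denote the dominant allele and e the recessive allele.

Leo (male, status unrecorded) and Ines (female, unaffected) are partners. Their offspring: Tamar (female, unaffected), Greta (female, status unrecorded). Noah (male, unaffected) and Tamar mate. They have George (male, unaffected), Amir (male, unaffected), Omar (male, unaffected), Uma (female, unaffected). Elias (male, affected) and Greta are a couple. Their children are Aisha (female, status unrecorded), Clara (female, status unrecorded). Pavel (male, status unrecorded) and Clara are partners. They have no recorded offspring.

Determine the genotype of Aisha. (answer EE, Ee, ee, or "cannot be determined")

cannot be determined

Aisha's phenotype is unrecorded, and no parent or child forces a single allele at both positions; consistent genotype assignments exist with Aisha as EE or Ee or ee.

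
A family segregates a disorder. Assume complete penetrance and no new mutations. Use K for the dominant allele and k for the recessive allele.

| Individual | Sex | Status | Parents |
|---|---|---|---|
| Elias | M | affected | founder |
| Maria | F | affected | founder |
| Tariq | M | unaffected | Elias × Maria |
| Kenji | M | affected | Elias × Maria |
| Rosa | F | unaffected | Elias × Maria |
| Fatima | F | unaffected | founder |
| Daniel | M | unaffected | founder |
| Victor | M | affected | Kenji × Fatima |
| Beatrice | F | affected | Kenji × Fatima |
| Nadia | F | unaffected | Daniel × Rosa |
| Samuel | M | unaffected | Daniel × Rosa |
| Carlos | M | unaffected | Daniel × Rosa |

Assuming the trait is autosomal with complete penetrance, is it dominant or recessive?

dominant

Elias and Maria are both affected yet have an unaffected child Tariq. Under a recessive model two affected parents are homozygous and every child would be affected, so the trait cannot be recessive.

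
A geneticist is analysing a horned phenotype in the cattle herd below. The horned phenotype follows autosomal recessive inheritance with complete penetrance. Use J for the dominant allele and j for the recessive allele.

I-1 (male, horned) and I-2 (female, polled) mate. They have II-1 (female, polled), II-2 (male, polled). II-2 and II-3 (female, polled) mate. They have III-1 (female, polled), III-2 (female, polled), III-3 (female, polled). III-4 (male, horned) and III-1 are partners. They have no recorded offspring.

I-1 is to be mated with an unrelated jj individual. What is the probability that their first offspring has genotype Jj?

0

I-1 is horned, so I-1 is jj.
The cross gives 1 jj, so P(offspring has genotype Jj) = 0.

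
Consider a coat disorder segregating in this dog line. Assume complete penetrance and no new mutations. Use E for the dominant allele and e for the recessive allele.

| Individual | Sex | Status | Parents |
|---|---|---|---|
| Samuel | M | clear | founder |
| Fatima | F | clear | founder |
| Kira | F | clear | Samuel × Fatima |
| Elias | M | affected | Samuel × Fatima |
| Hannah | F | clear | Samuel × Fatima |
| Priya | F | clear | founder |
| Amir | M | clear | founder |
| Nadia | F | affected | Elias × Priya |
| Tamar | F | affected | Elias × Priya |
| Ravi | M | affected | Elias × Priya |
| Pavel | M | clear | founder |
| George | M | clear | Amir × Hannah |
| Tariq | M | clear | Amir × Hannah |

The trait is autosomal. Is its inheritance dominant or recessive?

recessive

Samuel and Fatima are both clear yet have an affected child Elias. Under dominance, an affected child requires at least one affected parent, so the trait cannot be dominant.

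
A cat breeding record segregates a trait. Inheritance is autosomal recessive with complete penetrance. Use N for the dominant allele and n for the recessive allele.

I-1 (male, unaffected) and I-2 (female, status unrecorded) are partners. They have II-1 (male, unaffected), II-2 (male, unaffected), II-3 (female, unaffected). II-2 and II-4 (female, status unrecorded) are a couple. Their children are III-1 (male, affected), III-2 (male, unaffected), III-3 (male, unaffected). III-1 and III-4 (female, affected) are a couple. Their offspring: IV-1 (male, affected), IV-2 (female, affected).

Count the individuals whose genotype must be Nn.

1

Obligate heterozygotes: II-2 is unaffected so carries N and passed n to III-1 (nn), so II-2 is Nn.
Every other individual is either homozygous by phenotype or has at least one consistent homozygous assignment, so the count is 1.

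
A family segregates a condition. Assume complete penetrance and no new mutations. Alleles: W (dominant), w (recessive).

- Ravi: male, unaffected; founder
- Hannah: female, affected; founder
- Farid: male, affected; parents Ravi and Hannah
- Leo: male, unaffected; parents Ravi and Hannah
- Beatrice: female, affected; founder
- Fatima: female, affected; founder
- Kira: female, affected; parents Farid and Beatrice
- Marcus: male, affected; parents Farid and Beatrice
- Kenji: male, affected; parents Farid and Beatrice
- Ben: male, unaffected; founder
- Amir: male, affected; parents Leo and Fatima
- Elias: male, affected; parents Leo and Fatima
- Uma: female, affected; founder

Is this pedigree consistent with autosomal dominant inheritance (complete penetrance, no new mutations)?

Yes

A consistent assignment under autosomal dominant exists: Ravi ww, Hannah Ww, Farid Ww, Leo ww, Beatrice WW, Fatima WW, Kira WW, Marcus WW, Kenji WW, Ben ww, Amir Ww, Elias Ww, Uma WW.
In this assignment every recorded phenotype matches its genotype and every non-founder's genotype is obtainable from its parents' genotypes, so the pedigree is consistent.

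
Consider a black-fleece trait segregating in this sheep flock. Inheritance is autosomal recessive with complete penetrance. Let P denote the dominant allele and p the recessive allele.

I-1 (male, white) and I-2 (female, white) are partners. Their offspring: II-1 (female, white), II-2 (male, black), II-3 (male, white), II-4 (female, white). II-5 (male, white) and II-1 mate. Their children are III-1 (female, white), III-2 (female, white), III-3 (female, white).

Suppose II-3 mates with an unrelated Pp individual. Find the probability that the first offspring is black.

I-1 is white so carries P and passed p to II-2 (pp), so I-1 is Pp.
I-2 is white so carries P and passed p to II-2 (pp), so I-2 is Pp.
II-3 is a white offspring of I-1 (Pp) × I-2 (Pp), whose cross gives 1/4 PP : 1/2 Pp : 1/4 pp; conditioning on being white, II-3 is PP with probability 1/3, Pp with probability 2/3.
Summing over parental genotype combinations, P(offspring is black) = 2/3·1/4 = 1/6.

1/6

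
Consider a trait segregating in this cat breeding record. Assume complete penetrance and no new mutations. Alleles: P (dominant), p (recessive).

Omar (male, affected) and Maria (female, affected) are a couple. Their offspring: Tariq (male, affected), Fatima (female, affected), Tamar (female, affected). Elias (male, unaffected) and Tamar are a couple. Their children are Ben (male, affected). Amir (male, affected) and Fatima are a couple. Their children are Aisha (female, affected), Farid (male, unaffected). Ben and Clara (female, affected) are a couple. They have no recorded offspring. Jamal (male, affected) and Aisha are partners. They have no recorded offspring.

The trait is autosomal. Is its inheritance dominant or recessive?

Amir and Fatima are both affected yet have an unaffected child Farid. Under a recessive model two affected parents are homozygous and every child would be affected, so the trait cannot be recessive.

dominant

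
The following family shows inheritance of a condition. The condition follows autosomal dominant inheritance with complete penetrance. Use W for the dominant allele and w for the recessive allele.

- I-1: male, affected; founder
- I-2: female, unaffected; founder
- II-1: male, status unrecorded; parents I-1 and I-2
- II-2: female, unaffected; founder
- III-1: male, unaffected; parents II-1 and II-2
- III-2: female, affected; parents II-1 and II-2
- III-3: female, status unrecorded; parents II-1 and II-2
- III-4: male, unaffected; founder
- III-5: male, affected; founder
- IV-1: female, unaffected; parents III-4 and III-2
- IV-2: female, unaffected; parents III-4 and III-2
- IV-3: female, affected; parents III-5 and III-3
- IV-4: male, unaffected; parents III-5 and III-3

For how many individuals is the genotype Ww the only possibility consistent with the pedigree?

Obligate heterozygotes: II-1 passed W to III-2 (Ww, whose w came from II-2) and received w from I-2 (ww), so II-1 is Ww; III-2 is affected so carries W and received w from II-2 (ww), so III-2 is Ww; III-5 is affected so carries W and passed w to IV-4 (ww), so III-5 is Ww.
Every other individual is either homozygous by phenotype or has at least one consistent homozygous assignment, so the count is 3.

3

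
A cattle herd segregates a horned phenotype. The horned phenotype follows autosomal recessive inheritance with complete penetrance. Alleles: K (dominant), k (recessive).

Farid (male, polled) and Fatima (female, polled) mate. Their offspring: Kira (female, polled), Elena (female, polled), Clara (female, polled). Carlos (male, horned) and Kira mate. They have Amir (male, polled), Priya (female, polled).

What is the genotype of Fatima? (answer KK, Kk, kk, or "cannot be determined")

Fatima's phenotype allows KK or Kk, and no parent or child forces a single allele at both positions; consistent genotype assignments exist with Fatima as KK or Kk.

cannot be determined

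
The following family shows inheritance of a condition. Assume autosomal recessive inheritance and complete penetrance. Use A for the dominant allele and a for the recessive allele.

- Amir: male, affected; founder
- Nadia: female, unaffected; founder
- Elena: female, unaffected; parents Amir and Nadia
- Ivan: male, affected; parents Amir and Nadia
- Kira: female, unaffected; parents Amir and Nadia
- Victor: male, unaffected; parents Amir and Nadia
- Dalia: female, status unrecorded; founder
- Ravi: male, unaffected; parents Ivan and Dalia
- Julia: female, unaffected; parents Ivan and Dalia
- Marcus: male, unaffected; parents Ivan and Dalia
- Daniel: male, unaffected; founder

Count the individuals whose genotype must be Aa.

Obligate heterozygotes: Nadia is unaffected so carries A and passed a to Ivan (aa), so Nadia is Aa; Elena is unaffected so carries A and received a from Amir (aa), so Elena is Aa; Kira is unaffected so carries A and received a from Amir (aa), so Kira is Aa; Victor is unaffected so carries A and received a from Amir (aa), so Victor is Aa; Ravi is unaffected so carries A and received a from Ivan (aa), so Ravi is Aa; Julia is unaffected so carries A and received a from Ivan (aa), so Julia is Aa; Marcus is unaffected so carries A and received a from Ivan (aa), so Marcus is Aa.
Every other individual is either homozygous by phenotype or has at least one consistent homozygous assignment, so the count is 7.

7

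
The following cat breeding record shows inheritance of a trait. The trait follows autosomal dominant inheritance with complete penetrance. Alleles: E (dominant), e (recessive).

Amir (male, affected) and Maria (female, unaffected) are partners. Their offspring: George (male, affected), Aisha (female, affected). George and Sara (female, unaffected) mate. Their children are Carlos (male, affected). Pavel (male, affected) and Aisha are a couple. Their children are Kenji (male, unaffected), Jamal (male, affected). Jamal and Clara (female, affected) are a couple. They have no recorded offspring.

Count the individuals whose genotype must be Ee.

4

Obligate heterozygotes: George is affected so carries E and received e from Maria (ee), so George is Ee; Aisha is affected so carries E and received e from Maria (ee), so Aisha is Ee; Pavel is affected so carries E and passed e to Kenji (ee), so Pavel is Ee; Carlos is affected so carries E and received e from Sara (ee), so Carlos is Ee.
Every other individual is either homozygous by phenotype or has at least one consistent homozygous assignment, so the count is 4.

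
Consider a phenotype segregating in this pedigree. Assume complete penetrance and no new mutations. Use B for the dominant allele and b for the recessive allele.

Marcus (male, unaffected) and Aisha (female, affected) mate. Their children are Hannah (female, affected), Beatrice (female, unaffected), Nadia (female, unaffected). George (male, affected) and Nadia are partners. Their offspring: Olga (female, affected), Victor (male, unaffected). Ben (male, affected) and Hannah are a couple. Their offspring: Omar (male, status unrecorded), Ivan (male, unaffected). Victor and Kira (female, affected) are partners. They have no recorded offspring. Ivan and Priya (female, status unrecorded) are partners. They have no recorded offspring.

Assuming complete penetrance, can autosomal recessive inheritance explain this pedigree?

No

Under autosomal recessive, Ivan (unaffected, male) cannot arise from Ben (affected) × Hannah (affected).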